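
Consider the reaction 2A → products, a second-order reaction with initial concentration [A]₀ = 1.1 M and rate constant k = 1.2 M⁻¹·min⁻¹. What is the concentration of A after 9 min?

0.0854 M

Step 1: For a second-order reaction: 1/[A] = 1/[A]₀ + kt
Step 2: 1/[A] = 1/1.1 + 1.2 × 9
Step 3: 1/[A] = 0.9091 + 10.8 = 11.71
Step 4: [A] = 1/11.71 = 0.0854 M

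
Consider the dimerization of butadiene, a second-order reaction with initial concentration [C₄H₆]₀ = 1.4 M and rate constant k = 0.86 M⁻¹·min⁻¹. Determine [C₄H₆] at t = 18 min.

0.06175 M

Step 1: For a second-order reaction: 1/[C₄H₆] = 1/[C₄H₆]₀ + kt
Step 2: 1/[C₄H₆] = 1/1.4 + 0.86 × 18
Step 3: 1/[C₄H₆] = 0.7143 + 15.48 = 16.19
Step 4: [C₄H₆] = 1/16.19 = 0.06175 M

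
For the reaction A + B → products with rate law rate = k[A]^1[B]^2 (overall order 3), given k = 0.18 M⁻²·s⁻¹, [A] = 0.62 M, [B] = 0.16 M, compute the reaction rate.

0.002857 M/s

Step 1: The rate law is rate = k[A]^1[B]^2, overall order = 1+2 = 3
Step 2: Substitute values: rate = 0.18 × (0.62)^1 × (0.16)^2
Step 3: rate = 0.18 × 0.62 × 0.0256 = 0.00285696 M/s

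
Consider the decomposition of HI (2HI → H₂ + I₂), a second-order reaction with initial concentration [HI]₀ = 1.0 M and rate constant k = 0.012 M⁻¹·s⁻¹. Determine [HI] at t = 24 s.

0.7764 M

Step 1: For a second-order reaction: 1/[HI] = 1/[HI]₀ + kt
Step 2: 1/[HI] = 1/1.0 + 0.012 × 24
Step 3: 1/[HI] = 1 + 0.288 = 1.288
Step 4: [HI] = 1/1.288 = 0.7764 M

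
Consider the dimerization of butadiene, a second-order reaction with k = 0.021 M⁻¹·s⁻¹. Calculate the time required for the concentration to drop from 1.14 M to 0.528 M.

48.42 s

Step 1: For second-order: t = (1/[C₄H₆] - 1/[C₄H₆]₀)/k
Step 2: t = (1/0.528 - 1/1.14)/0.021
Step 3: t = (1.894 - 0.8772)/0.021
Step 4: t = 1.017/0.021 = 48.42 s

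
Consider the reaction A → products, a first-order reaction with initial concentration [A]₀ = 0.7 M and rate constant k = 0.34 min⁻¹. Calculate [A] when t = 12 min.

0.01184 M

Step 1: For a first-order reaction: [A] = [A]₀ × e^(-kt)
Step 2: [A] = 0.7 × e^(-0.34 × 12)
Step 3: [A] = 0.7 × e^(-4.08)
Step 4: [A] = 0.7 × 0.0169075 = 0.01184 M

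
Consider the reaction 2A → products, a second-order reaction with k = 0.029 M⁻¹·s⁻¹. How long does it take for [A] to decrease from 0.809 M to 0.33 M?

61.87 s

Step 1: For second-order: t = (1/[A] - 1/[A]₀)/k
Step 2: t = (1/0.33 - 1/0.809)/0.029
Step 3: t = (3.03 - 1.236)/0.029
Step 4: t = 1.794/0.029 = 61.87 s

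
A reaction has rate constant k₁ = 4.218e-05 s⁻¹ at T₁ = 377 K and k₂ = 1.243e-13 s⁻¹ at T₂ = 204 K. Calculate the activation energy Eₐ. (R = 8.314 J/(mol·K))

72.6 kJ/mol

Step 1: Use the two-temperature Arrhenius form: ln(k₂/k₁) = -Eₐ/R × (1/T₂ - 1/T₁)
Step 2: ln(k₂/k₁) = ln(1.243e-13/4.218e-05) = ln(2.94689e-09) = -19.6425
Step 3: 1/T₂ - 1/T₁ = 1/204 - 1/377 = 2.249441e-03 K⁻¹
Step 4: Eₐ = -R × ln(k₂/k₁) / (1/T₂ - 1/T₁) = -8.314 × -19.6425 / 2.249441e-03
Step 5: Eₐ = 7.2599e+04 J/mol = 72.6 kJ/mol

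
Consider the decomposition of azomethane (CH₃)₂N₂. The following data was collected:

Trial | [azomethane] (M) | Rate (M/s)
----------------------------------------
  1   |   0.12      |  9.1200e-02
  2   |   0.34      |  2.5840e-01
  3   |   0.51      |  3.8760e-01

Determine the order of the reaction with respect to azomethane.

first order (1)

Step 1: Compare trials to find order n where rate₂/rate₁ = ([azomethane]₂/[azomethane]₁)^n
Step 2: rate₂/rate₁ = 2.5840e-01/9.1200e-02 = 2.833
Step 3: [azomethane]₂/[azomethane]₁ = 0.34/0.12 = 2.833
Step 4: n = ln(2.833)/ln(2.833) = 1.00 ≈ 1
Step 5: The reaction is first order in azomethane.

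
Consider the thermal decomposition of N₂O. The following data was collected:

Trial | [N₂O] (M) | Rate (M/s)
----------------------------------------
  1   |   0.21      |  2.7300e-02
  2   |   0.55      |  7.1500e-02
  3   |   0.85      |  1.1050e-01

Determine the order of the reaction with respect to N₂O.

first order (1)

Step 1: Compare trials to find order n where rate₂/rate₁ = ([N₂O]₂/[N₂O]₁)^n
Step 2: rate₂/rate₁ = 7.1500e-02/2.7300e-02 = 2.619
Step 3: [N₂O]₂/[N₂O]₁ = 0.55/0.21 = 2.619
Step 4: n = ln(2.619)/ln(2.619) = 1.00 ≈ 1
Step 5: The reaction is first order in N₂O.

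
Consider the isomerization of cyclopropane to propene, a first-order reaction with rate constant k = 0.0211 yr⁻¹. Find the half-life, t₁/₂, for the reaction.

32.85 yr

Step 1: For a first-order reaction, t₁/₂ = ln(2)/k
Step 2: t₁/₂ = ln(2)/0.0211
Step 3: t₁/₂ = 0.6931/0.0211 = 32.85 yr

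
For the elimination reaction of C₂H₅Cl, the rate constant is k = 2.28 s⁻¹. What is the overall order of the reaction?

first order (1)

Step 1: The units of k for an nth-order reaction are (concentration)^(1-n)·(time)⁻¹.
Step 2: Here k has units s⁻¹, so the concentration exponent is 0.
Step 3: 1 - n = 0 ⇒ n = 1. The reaction is first order.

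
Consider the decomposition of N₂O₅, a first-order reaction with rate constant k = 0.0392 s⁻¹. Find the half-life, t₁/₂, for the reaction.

17.68 s

Step 1: For a first-order reaction, t₁/₂ = ln(2)/k
Step 2: t₁/₂ = ln(2)/0.0392
Step 3: t₁/₂ = 0.6931/0.0392 = 17.68 s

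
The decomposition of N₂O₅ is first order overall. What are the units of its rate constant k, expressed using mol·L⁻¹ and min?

min⁻¹

Step 1: For overall order n, rate = k × (concentration)^n.
Step 2: Rate has units mol·L⁻¹·min⁻¹; concentration term has units (mol·L⁻¹)^1.
Step 3: k = rate / (concentration)^n, so units of k = (mol·L⁻¹)^(1-1)·min⁻¹ = min⁻¹.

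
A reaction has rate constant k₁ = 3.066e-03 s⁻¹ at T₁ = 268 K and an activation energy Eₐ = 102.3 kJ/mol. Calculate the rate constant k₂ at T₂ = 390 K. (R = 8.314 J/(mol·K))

5.297e+03 s⁻¹

Step 1: Use the two-temperature Arrhenius form: ln(k₂/k₁) = -Eₐ/R × (1/T₂ - 1/T₁)
Step 2: Convert Eₐ to J/mol: 102.3 kJ/mol = 102300 J/mol
Step 3: 1/T₂ - 1/T₁ = 1/390 - 1/268 = -1.167241e-03 K⁻¹
Step 4: ln(k₂/k₁) = -102300/8.314 × -1.167241e-03 = 14.36237
Step 5: k₂ = k₁ × exp(14.36237) = 3.066e-03 × 1.72782e+06 = 5.297e+03 s⁻¹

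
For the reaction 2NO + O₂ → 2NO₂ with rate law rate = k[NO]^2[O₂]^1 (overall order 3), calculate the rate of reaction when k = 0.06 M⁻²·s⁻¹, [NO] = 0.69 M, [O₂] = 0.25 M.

0.007141 M/s

Step 1: The rate law is rate = k[NO]^2[O₂]^1, overall order = 2+1 = 3
Step 2: Substitute values: rate = 0.06 × (0.69)^2 × (0.25)^1
Step 3: rate = 0.06 × 0.4761 × 0.25 = 0.0071415 M/s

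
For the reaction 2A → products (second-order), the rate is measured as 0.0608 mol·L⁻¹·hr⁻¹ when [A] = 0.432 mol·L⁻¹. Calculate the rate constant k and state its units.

0.3258 (mol·L⁻¹)⁻¹·hr⁻¹

Step 1: rate = k[A]^2, so k = rate / [A]^2.
Step 2: k = 0.0608 / (0.432)^2 = 0.0608 / 0.1866.
Step 3: k = 0.3258 (mol·L⁻¹)⁻¹·hr⁻¹.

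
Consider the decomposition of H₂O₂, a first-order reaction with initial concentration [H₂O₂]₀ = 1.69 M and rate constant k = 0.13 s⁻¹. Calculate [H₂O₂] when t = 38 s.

0.01209 M

Step 1: For a first-order reaction: [H₂O₂] = [H₂O₂]₀ × e^(-kt)
Step 2: [H₂O₂] = 1.69 × e^(-0.13 × 38)
Step 3: [H₂O₂] = 1.69 × e^(-4.94)
Step 4: [H₂O₂] = 1.69 × 0.0071546 = 0.01209 M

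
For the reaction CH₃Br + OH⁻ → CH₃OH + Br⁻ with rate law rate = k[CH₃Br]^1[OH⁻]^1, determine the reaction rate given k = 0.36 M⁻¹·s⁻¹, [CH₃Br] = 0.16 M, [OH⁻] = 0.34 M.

0.01958 M/s

Step 1: The rate law is rate = k[CH₃Br]^1[OH⁻]^1
Step 2: Substitute: rate = 0.36 × (0.16)^1 × (0.34)^1
Step 3: rate = 0.36 × 0.16 × 0.34 = 0.019584 M/s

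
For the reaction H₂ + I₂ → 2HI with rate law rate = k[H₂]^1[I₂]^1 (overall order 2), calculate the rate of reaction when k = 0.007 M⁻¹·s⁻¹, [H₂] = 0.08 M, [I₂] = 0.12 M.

6.72e-05 M/s

Step 1: The rate law is rate = k[H₂]^1[I₂]^1, overall order = 1+1 = 2
Step 2: Substitute values: rate = 0.007 × (0.08)^1 × (0.12)^1
Step 3: rate = 0.007 × 0.08 × 0.12 = 6.72e-05 M/s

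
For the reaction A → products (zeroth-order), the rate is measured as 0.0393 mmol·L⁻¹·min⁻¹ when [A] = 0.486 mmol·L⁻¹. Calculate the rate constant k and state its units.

0.0393 mmol·L⁻¹·min⁻¹

Step 1: For a zeroth-order reaction, rate = k (independent of concentration).
Step 2: k = rate = 0.0393 mmol·L⁻¹·min⁻¹.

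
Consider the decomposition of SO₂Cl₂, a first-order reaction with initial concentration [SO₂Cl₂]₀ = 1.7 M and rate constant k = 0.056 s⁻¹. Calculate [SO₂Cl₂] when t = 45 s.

0.1368 M

Step 1: For a first-order reaction: [SO₂Cl₂] = [SO₂Cl₂]₀ × e^(-kt)
Step 2: [SO₂Cl₂] = 1.7 × e^(-0.056 × 45)
Step 3: [SO₂Cl₂] = 1.7 × e^(-2.52)
Step 4: [SO₂Cl₂] = 1.7 × 0.0804596 = 0.1368 M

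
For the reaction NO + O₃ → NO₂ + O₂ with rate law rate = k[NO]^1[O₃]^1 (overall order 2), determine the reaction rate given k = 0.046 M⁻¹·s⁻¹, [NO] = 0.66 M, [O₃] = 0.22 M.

0.006679 M/s

Step 1: The rate law is rate = k[NO]^1[O₃]^1, overall order = 1+1 = 2
Step 2: Substitute values: rate = 0.046 × (0.66)^1 × (0.22)^1
Step 3: rate = 0.046 × 0.66 × 0.22 = 0.0066792 M/s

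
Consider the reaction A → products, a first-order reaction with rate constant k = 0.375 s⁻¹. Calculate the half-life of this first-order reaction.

1.848 s

Step 1: For a first-order reaction, t₁/₂ = ln(2)/k
Step 2: t₁/₂ = ln(2)/0.375
Step 3: t₁/₂ = 0.6931/0.375 = 1.848 s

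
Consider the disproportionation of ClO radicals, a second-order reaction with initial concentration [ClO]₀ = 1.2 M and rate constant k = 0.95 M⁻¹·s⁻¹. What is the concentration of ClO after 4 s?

0.2158 M

Step 1: For a second-order reaction: 1/[ClO] = 1/[ClO]₀ + kt
Step 2: 1/[ClO] = 1/1.2 + 0.95 × 4
Step 3: 1/[ClO] = 0.8333 + 3.8 = 4.633
Step 4: [ClO] = 1/4.633 = 0.2158 M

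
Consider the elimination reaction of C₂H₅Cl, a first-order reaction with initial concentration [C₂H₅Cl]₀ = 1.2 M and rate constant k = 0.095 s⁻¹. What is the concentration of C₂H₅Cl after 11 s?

0.422 M

Step 1: For a first-order reaction: [C₂H₅Cl] = [C₂H₅Cl]₀ × e^(-kt)
Step 2: [C₂H₅Cl] = 1.2 × e^(-0.095 × 11)
Step 3: [C₂H₅Cl] = 1.2 × e^(-1.045)
Step 4: [C₂H₅Cl] = 1.2 × 0.351692 = 0.422 M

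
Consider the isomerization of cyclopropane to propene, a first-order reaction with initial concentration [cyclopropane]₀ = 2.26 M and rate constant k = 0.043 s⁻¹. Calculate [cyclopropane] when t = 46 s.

0.3127 M

Step 1: For a first-order reaction: [cyclopropane] = [cyclopropane]₀ × e^(-kt)
Step 2: [cyclopropane] = 2.26 × e^(-0.043 × 46)
Step 3: [cyclopropane] = 2.26 × e^(-1.978)
Step 4: [cyclopropane] = 2.26 × 0.138346 = 0.3127 M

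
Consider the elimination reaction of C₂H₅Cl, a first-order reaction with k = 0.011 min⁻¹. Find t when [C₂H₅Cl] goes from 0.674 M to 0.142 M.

141.6 min

Step 1: For first-order: t = ln([C₂H₅Cl]₀/[C₂H₅Cl])/k
Step 2: t = ln(0.674/0.142)/0.011
Step 3: t = ln(4.746)/0.011
Step 4: t = 1.557/0.011 = 141.6 min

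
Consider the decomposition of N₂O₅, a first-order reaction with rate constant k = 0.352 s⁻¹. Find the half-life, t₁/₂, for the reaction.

1.969 s

Step 1: For a first-order reaction, t₁/₂ = ln(2)/k
Step 2: t₁/₂ = ln(2)/0.352
Step 3: t₁/₂ = 0.6931/0.352 = 1.969 s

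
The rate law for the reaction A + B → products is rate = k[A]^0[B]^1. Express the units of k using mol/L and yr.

yr⁻¹

Step 1: Overall order = 0 + 1 = 1.
Step 2: rate has units mol/L·yr⁻¹; [A]^0[B]^1 has units (mol/L)^1.
Step 3: k = rate/([A]^0[B]^1), so units of k = (mol/L)^(1-1)·yr⁻¹ = yr⁻¹.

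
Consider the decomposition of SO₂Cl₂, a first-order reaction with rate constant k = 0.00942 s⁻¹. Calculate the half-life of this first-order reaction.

73.58 s

Step 1: For a first-order reaction, t₁/₂ = ln(2)/k
Step 2: t₁/₂ = ln(2)/0.00942
Step 3: t₁/₂ = 0.6931/0.00942 = 73.58 s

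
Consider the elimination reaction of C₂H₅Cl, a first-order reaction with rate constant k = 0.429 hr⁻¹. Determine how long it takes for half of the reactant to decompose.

1.616 hr

Step 1: For a first-order reaction, t₁/₂ = ln(2)/k
Step 2: t₁/₂ = ln(2)/0.429
Step 3: t₁/₂ = 0.6931/0.429 = 1.616 hr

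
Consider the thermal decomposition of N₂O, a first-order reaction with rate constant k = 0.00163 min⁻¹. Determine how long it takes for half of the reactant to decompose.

425.2 min

Step 1: For a first-order reaction, t₁/₂ = ln(2)/k
Step 2: t₁/₂ = ln(2)/0.00163
Step 3: t₁/₂ = 0.6931/0.00163 = 425.2 min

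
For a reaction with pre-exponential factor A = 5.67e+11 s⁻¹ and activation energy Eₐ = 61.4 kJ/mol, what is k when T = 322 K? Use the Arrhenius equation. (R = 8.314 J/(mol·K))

6.21e+01 s⁻¹

Step 1: Use the Arrhenius equation: k = A × exp(-Eₐ/RT)
Step 2: Convert Eₐ to J/mol: 61.4 kJ/mol = 61400 J/mol
Step 3: Calculate the exponent: -Eₐ/(RT) = -61400/(8.314 × 322) = -22.93520
Step 4: k = 5.67e+11 × exp(-22.93520)
Step 5: k = 5.67e+11 × 1.09489e-10 = 6.2080e+01 s⁻¹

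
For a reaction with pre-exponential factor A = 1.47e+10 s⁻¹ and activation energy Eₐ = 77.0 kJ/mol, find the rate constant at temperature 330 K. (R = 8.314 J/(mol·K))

9.52e-03 s⁻¹

Step 1: Use the Arrhenius equation: k = A × exp(-Eₐ/RT)
Step 2: Convert Eₐ to J/mol: 77.0 kJ/mol = 77000 J/mol
Step 3: Calculate the exponent: -Eₐ/(RT) = -77000/(8.314 × 330) = -28.06511
Step 4: k = 1.47e+10 × exp(-28.06511)
Step 5: k = 1.47e+10 × 6.47855e-13 = 9.5235e-03 s⁻¹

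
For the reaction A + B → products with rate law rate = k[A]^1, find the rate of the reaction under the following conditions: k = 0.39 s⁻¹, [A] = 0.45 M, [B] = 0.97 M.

0.1755 M/s

Step 1: The rate law is rate = k[A]^1
Step 2: Note that the rate does not depend on [B] (zero order in B).
Step 3: rate = 0.39 × (0.45)^1 = 0.1755 M/s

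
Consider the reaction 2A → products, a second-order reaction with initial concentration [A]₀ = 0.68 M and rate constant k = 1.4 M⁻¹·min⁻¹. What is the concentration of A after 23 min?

0.0297 M

Step 1: For a second-order reaction: 1/[A] = 1/[A]₀ + kt
Step 2: 1/[A] = 1/0.68 + 1.4 × 23
Step 3: 1/[A] = 1.471 + 32.2 = 33.67
Step 4: [A] = 1/33.67 = 0.0297 M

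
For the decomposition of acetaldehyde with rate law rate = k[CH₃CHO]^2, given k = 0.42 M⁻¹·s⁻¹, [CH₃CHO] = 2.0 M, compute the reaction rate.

1.68 M/s

Step 1: Identify the rate law: rate = k[CH₃CHO]^2
Step 2: Substitute values: rate = 0.42 × (2.0)^2
Step 3: Calculate: rate = 0.42 × 4 = 1.68 M/s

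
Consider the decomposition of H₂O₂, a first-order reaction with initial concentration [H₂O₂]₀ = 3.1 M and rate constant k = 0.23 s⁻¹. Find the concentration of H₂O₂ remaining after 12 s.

0.1962 M

Step 1: For a first-order reaction: [H₂O₂] = [H₂O₂]₀ × e^(-kt)
Step 2: [H₂O₂] = 3.1 × e^(-0.23 × 12)
Step 3: [H₂O₂] = 3.1 × e^(-2.76)
Step 4: [H₂O₂] = 3.1 × 0.0632918 = 0.1962 M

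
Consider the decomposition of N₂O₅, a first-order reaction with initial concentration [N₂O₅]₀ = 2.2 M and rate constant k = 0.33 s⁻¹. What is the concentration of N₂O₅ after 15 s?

0.01558 M

Step 1: For a first-order reaction: [N₂O₅] = [N₂O₅]₀ × e^(-kt)
Step 2: [N₂O₅] = 2.2 × e^(-0.33 × 15)
Step 3: [N₂O₅] = 2.2 × e^(-4.95)
Step 4: [N₂O₅] = 2.2 × 0.00708341 = 0.01558 M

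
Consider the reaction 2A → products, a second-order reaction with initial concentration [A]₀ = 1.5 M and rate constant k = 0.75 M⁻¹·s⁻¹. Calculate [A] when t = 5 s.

0.2264 M

Step 1: For a second-order reaction: 1/[A] = 1/[A]₀ + kt
Step 2: 1/[A] = 1/1.5 + 0.75 × 5
Step 3: 1/[A] = 0.6667 + 3.75 = 4.417
Step 4: [A] = 1/4.417 = 0.2264 M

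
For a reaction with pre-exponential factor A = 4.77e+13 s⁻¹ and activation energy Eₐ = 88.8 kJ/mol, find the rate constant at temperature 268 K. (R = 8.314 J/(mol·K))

2.35e-04 s⁻¹

Step 1: Use the Arrhenius equation: k = A × exp(-Eₐ/RT)
Step 2: Convert Eₐ to J/mol: 88.8 kJ/mol = 88800 J/mol
Step 3: Calculate the exponent: -Eₐ/(RT) = -88800/(8.314 × 268) = -39.85365
Step 4: k = 4.77e+13 × exp(-39.85365)
Step 5: k = 4.77e+13 × 4.91790e-18 = 2.3458e-04 s⁻¹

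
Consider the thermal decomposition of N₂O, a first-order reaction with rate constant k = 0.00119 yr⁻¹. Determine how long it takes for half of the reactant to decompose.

582.5 yr

Step 1: For a first-order reaction, t₁/₂ = ln(2)/k
Step 2: t₁/₂ = ln(2)/0.00119
Step 3: t₁/₂ = 0.6931/0.00119 = 582.5 yr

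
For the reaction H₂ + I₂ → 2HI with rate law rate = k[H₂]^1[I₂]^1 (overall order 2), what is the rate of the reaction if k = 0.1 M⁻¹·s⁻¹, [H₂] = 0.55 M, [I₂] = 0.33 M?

0.01815 M/s

Step 1: The rate law is rate = k[H₂]^1[I₂]^1, overall order = 1+1 = 2
Step 2: Substitute values: rate = 0.1 × (0.55)^1 × (0.33)^1
Step 3: rate = 0.1 × 0.55 × 0.33 = 0.01815 M/s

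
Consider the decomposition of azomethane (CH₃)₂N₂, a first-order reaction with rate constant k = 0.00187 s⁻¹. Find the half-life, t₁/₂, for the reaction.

370.7 s

Step 1: For a first-order reaction, t₁/₂ = ln(2)/k
Step 2: t₁/₂ = ln(2)/0.00187
Step 3: t₁/₂ = 0.6931/0.00187 = 370.7 s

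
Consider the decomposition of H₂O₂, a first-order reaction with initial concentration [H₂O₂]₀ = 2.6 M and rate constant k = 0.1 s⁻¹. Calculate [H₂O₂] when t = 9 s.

1.057 M

Step 1: For a first-order reaction: [H₂O₂] = [H₂O₂]₀ × e^(-kt)
Step 2: [H₂O₂] = 2.6 × e^(-0.1 × 9)
Step 3: [H₂O₂] = 2.6 × e^(-0.9)
Step 4: [H₂O₂] = 2.6 × 0.40657 = 1.057 M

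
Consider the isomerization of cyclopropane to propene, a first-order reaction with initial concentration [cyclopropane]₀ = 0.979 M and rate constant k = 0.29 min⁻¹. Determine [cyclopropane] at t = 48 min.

8.819e-07 M

Step 1: For a first-order reaction: [cyclopropane] = [cyclopropane]₀ × e^(-kt)
Step 2: [cyclopropane] = 0.979 × e^(-0.29 × 48)
Step 3: [cyclopropane] = 0.979 × e^(-13.92)
Step 4: [cyclopropane] = 0.979 × 9.00784e-07 = 8.819e-07 M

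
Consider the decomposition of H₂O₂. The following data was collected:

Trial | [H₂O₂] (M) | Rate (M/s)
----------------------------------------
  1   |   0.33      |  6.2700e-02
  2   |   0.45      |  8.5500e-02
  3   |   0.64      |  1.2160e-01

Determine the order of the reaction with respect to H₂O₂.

first order (1)

Step 1: Compare trials to find order n where rate₂/rate₁ = ([H₂O₂]₂/[H₂O₂]₁)^n
Step 2: rate₂/rate₁ = 8.5500e-02/6.2700e-02 = 1.364
Step 3: [H₂O₂]₂/[H₂O₂]₁ = 0.45/0.33 = 1.364
Step 4: n = ln(1.364)/ln(1.364) = 1.00 ≈ 1
Step 5: The reaction is first order in H₂O₂.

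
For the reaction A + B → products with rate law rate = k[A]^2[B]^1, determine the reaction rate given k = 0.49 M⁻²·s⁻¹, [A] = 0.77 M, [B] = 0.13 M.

0.03777 M/s

Step 1: The rate law is rate = k[A]^2[B]^1
Step 2: Substitute: rate = 0.49 × (0.77)^2 × (0.13)^1
Step 3: rate = 0.49 × 0.5929 × 0.13 = 0.0377677 M/s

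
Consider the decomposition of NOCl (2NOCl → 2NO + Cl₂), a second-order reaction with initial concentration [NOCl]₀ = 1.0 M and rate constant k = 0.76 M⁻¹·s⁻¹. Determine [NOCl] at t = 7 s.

0.1582 M

Step 1: For a second-order reaction: 1/[NOCl] = 1/[NOCl]₀ + kt
Step 2: 1/[NOCl] = 1/1.0 + 0.76 × 7
Step 3: 1/[NOCl] = 1 + 5.32 = 6.32
Step 4: [NOCl] = 1/6.32 = 0.1582 M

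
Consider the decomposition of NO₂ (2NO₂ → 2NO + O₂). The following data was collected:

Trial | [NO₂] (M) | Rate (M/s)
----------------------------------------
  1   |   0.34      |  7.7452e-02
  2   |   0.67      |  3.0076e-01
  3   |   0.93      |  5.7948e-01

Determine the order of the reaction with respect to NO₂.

second order (2)

Step 1: Compare trials to find order n where rate₂/rate₁ = ([NO₂]₂/[NO₂]₁)^n
Step 2: rate₂/rate₁ = 3.0076e-01/7.7452e-02 = 3.883
Step 3: [NO₂]₂/[NO₂]₁ = 0.67/0.34 = 1.971
Step 4: n = ln(3.883)/ln(1.971) = 2.00 ≈ 2
Step 5: The reaction is second order in NO₂.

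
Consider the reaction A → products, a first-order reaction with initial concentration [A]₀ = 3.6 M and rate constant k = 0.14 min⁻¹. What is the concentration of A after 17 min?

0.3332 M

Step 1: For a first-order reaction: [A] = [A]₀ × e^(-kt)
Step 2: [A] = 3.6 × e^(-0.14 × 17)
Step 3: [A] = 3.6 × e^(-2.38)
Step 4: [A] = 3.6 × 0.0925506 = 0.3332 M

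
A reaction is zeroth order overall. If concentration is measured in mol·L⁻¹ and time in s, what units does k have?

mol·L⁻¹·s⁻¹

Step 1: For overall order n, rate = k × (concentration)^n.
Step 2: Rate has units mol·L⁻¹·s⁻¹; concentration term has units (mol·L⁻¹)^0.
Step 3: k = rate / (concentration)^n, so units of k = (mol·L⁻¹)^(1-0)·s⁻¹ = mol·L⁻¹·s⁻¹.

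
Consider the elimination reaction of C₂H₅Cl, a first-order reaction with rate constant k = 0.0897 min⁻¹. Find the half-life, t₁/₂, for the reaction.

7.727 min

Step 1: For a first-order reaction, t₁/₂ = ln(2)/k
Step 2: t₁/₂ = ln(2)/0.0897
Step 3: t₁/₂ = 0.6931/0.0897 = 7.727 min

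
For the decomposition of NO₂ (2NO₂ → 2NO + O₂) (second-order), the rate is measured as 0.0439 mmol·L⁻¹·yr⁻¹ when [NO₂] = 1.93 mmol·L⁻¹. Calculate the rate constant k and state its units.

0.01179 (mmol·L⁻¹)⁻¹·yr⁻¹

Step 1: rate = k[NO₂]^2, so k = rate / [NO₂]^2.
Step 2: k = 0.0439 / (1.93)^2 = 0.0439 / 3.725.
Step 3: k = 0.01179 (mmol·L⁻¹)⁻¹·yr⁻¹.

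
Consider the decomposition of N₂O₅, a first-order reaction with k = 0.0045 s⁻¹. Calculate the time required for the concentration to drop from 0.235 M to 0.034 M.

429.6 s

Step 1: For first-order: t = ln([N₂O₅]₀/[N₂O₅])/k
Step 2: t = ln(0.235/0.034)/0.0045
Step 3: t = ln(6.912)/0.0045
Step 4: t = 1.933/0.0045 = 429.6 s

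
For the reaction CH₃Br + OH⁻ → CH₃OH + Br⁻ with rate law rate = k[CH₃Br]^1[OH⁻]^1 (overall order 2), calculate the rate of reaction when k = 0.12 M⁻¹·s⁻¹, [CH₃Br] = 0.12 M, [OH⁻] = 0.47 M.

0.006768 M/s

Step 1: The rate law is rate = k[CH₃Br]^1[OH⁻]^1, overall order = 1+1 = 2
Step 2: Substitute values: rate = 0.12 × (0.12)^1 × (0.47)^1
Step 3: rate = 0.12 × 0.12 × 0.47 = 0.006768 M/s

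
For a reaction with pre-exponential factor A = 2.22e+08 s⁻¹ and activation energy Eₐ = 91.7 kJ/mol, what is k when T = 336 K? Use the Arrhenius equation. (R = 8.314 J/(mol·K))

1.23e-06 s⁻¹

Step 1: Use the Arrhenius equation: k = A × exp(-Eₐ/RT)
Step 2: Convert Eₐ to J/mol: 91.7 kJ/mol = 91700 J/mol
Step 3: Calculate the exponent: -Eₐ/(RT) = -91700/(8.314 × 336) = -32.82616
Step 4: k = 2.22e+08 × exp(-32.82616)
Step 5: k = 2.22e+08 × 5.54345e-15 = 1.2306e-06 s⁻¹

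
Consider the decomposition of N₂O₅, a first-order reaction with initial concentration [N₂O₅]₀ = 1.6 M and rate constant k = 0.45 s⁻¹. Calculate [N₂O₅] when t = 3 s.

0.4148 M

Step 1: For a first-order reaction: [N₂O₅] = [N₂O₅]₀ × e^(-kt)
Step 2: [N₂O₅] = 1.6 × e^(-0.45 × 3)
Step 3: [N₂O₅] = 1.6 × e^(-1.35)
Step 4: [N₂O₅] = 1.6 × 0.25924 = 0.4148 M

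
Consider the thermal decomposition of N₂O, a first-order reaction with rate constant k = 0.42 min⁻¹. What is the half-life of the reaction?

1.65 min

Step 1: For a first-order reaction, t₁/₂ = ln(2)/k
Step 2: t₁/₂ = ln(2)/0.42
Step 3: t₁/₂ = 0.6931/0.42 = 1.65 min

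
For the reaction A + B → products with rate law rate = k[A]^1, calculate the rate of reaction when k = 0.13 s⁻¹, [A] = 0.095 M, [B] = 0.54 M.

0.01235 M/s

Step 1: The rate law is rate = k[A]^1
Step 2: Note that the rate does not depend on [B] (zero order in B).
Step 3: rate = 0.13 × (0.095)^1 = 0.01235 M/s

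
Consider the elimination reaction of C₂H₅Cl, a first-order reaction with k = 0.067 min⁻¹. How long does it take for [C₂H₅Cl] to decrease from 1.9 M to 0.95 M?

10.35 min

Step 1: For first-order: t = ln([C₂H₅Cl]₀/[C₂H₅Cl])/k
Step 2: t = ln(1.9/0.95)/0.067
Step 3: t = ln(2)/0.067
Step 4: t = 0.6931/0.067 = 10.35 min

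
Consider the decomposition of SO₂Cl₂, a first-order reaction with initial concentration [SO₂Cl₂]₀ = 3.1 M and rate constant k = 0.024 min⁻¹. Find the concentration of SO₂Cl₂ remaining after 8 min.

2.558 M

Step 1: For a first-order reaction: [SO₂Cl₂] = [SO₂Cl₂]₀ × e^(-kt)
Step 2: [SO₂Cl₂] = 3.1 × e^(-0.024 × 8)
Step 3: [SO₂Cl₂] = 3.1 × e^(-0.192)
Step 4: [SO₂Cl₂] = 3.1 × 0.825307 = 2.558 M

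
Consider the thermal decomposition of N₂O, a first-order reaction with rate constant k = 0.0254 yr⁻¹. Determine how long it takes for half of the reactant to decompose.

27.29 yr

Step 1: For a first-order reaction, t₁/₂ = ln(2)/k
Step 2: t₁/₂ = ln(2)/0.0254
Step 3: t₁/₂ = 0.6931/0.0254 = 27.29 yr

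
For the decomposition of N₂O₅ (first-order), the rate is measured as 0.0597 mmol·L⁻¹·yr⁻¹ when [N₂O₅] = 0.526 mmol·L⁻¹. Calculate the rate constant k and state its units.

0.1135 yr⁻¹

Step 1: rate = k[N₂O₅]^1, so k = rate / [N₂O₅]^1.
Step 2: k = 0.0597 / (0.526)^1 = 0.0597 / 0.526.
Step 3: k = 0.1135 yr⁻¹.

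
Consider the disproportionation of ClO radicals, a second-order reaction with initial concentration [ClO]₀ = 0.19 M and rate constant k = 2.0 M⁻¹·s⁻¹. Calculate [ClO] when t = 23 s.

0.01951 M

Step 1: For a second-order reaction: 1/[ClO] = 1/[ClO]₀ + kt
Step 2: 1/[ClO] = 1/0.19 + 2.0 × 23
Step 3: 1/[ClO] = 5.263 + 46 = 51.26
Step 4: [ClO] = 1/51.26 = 0.01951 M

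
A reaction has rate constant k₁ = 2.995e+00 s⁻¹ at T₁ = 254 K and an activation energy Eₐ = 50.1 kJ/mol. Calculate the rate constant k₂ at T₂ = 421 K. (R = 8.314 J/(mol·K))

3.660e+04 s⁻¹

Step 1: Use the two-temperature Arrhenius form: ln(k₂/k₁) = -Eₐ/R × (1/T₂ - 1/T₁)
Step 2: Convert Eₐ to J/mol: 50.1 kJ/mol = 50100 J/mol
Step 3: 1/T₂ - 1/T₁ = 1/421 - 1/254 = -1.561711e-03 K⁻¹
Step 4: ln(k₂/k₁) = -50100/8.314 × -1.561711e-03 = 9.41084
Step 5: k₂ = k₁ × exp(9.41084) = 2.995e+00 × 1.22201e+04 = 3.660e+04 s⁻¹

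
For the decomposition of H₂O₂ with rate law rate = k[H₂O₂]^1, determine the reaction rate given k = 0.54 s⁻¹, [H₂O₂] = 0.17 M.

0.0918 M/s

Step 1: Identify the rate law: rate = k[H₂O₂]^1
Step 2: Substitute values: rate = 0.54 × (0.17)^1
Step 3: Calculate: rate = 0.54 × 0.17 = 0.0918 M/s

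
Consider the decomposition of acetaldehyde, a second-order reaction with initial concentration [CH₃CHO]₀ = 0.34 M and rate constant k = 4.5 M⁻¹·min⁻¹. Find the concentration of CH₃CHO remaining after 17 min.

0.01259 M

Step 1: For a second-order reaction: 1/[CH₃CHO] = 1/[CH₃CHO]₀ + kt
Step 2: 1/[CH₃CHO] = 1/0.34 + 4.5 × 17
Step 3: 1/[CH₃CHO] = 2.941 + 76.5 = 79.44
Step 4: [CH₃CHO] = 1/79.44 = 0.01259 M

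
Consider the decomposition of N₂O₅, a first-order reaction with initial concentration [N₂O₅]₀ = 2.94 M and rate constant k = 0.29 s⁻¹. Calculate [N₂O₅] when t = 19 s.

0.0119 M

Step 1: For a first-order reaction: [N₂O₅] = [N₂O₅]₀ × e^(-kt)
Step 2: [N₂O₅] = 2.94 × e^(-0.29 × 19)
Step 3: [N₂O₅] = 2.94 × e^(-5.51)
Step 4: [N₂O₅] = 2.94 × 0.00404611 = 0.0119 M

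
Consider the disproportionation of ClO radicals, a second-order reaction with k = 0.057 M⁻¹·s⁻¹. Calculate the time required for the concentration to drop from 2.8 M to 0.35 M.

43.86 s

Step 1: For second-order: t = (1/[ClO] - 1/[ClO]₀)/k
Step 2: t = (1/0.35 - 1/2.8)/0.057
Step 3: t = (2.857 - 0.3571)/0.057
Step 4: t = 2.5/0.057 = 43.86 s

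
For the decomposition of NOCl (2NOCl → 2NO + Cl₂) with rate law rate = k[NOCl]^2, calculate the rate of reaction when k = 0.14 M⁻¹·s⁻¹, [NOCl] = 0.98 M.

0.1345 M/s

Step 1: Identify the rate law: rate = k[NOCl]^2
Step 2: Substitute values: rate = 0.14 × (0.98)^2
Step 3: Calculate: rate = 0.14 × 0.9604 = 0.134456 M/s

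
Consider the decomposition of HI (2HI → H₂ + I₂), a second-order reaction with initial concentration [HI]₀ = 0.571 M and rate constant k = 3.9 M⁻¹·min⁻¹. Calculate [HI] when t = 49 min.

0.005185 M

Step 1: For a second-order reaction: 1/[HI] = 1/[HI]₀ + kt
Step 2: 1/[HI] = 1/0.571 + 3.9 × 49
Step 3: 1/[HI] = 1.751 + 191.1 = 192.9
Step 4: [HI] = 1/192.9 = 0.005185 M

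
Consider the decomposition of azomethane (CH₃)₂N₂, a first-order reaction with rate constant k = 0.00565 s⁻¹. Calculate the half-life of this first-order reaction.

122.7 s

Step 1: For a first-order reaction, t₁/₂ = ln(2)/k
Step 2: t₁/₂ = ln(2)/0.00565
Step 3: t₁/₂ = 0.6931/0.00565 = 122.7 s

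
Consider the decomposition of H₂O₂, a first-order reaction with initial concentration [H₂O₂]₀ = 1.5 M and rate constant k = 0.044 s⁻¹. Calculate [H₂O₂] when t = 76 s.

0.05294 M

Step 1: For a first-order reaction: [H₂O₂] = [H₂O₂]₀ × e^(-kt)
Step 2: [H₂O₂] = 1.5 × e^(-0.044 × 76)
Step 3: [H₂O₂] = 1.5 × e^(-3.344)
Step 4: [H₂O₂] = 1.5 × 0.0352955 = 0.05294 M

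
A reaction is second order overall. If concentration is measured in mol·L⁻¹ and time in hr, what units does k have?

(mol·L⁻¹)⁻¹·hr⁻¹

Step 1: For overall order n, rate = k × (concentration)^n.
Step 2: Rate has units mol·L⁻¹·hr⁻¹; concentration term has units (mol·L⁻¹)^2.
Step 3: k = rate / (concentration)^n, so units of k = (mol·L⁻¹)^(1-2)·hr⁻¹ = (mol·L⁻¹)⁻¹·hr⁻¹.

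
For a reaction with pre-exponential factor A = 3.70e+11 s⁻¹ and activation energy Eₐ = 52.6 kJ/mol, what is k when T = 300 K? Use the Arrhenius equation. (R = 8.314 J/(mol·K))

2.57e+02 s⁻¹

Step 1: Use the Arrhenius equation: k = A × exp(-Eₐ/RT)
Step 2: Convert Eₐ to J/mol: 52.6 kJ/mol = 52600 J/mol
Step 3: Calculate the exponent: -Eₐ/(RT) = -52600/(8.314 × 300) = -21.08893
Step 4: k = 3.70e+11 × exp(-21.08893)
Step 5: k = 3.70e+11 × 6.93736e-10 = 2.5668e+02 s⁻¹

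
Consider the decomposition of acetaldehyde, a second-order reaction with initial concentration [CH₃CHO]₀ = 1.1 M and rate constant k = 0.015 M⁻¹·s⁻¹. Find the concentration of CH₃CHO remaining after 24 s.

0.788 M

Step 1: For a second-order reaction: 1/[CH₃CHO] = 1/[CH₃CHO]₀ + kt
Step 2: 1/[CH₃CHO] = 1/1.1 + 0.015 × 24
Step 3: 1/[CH₃CHO] = 0.9091 + 0.36 = 1.269
Step 4: [CH₃CHO] = 1/1.269 = 0.788 M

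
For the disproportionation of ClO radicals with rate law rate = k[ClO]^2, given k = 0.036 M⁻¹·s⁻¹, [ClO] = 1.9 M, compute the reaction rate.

0.13 M/s

Step 1: Identify the rate law: rate = k[ClO]^2
Step 2: Substitute values: rate = 0.036 × (1.9)^2
Step 3: Calculate: rate = 0.036 × 3.61 = 0.12996 M/s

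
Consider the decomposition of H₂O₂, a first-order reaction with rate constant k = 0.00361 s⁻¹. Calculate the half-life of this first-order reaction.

192 s

Step 1: For a first-order reaction, t₁/₂ = ln(2)/k
Step 2: t₁/₂ = ln(2)/0.00361
Step 3: t₁/₂ = 0.6931/0.00361 = 192 s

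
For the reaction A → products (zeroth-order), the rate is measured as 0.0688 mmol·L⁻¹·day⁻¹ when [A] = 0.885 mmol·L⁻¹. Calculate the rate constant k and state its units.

0.0688 mmol·L⁻¹·day⁻¹

Step 1: For a zeroth-order reaction, rate = k (independent of concentration).
Step 2: k = rate = 0.0688 mmol·L⁻¹·day⁻¹.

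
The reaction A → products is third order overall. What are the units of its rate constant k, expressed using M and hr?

M⁻²·hr⁻¹

Step 1: For overall order n, rate = k × (concentration)^n.
Step 2: Rate has units M·hr⁻¹; concentration term has units M^3.
Step 3: k = rate / (concentration)^n, so units of k = M^(1-3)·hr⁻¹ = M⁻²·hr⁻¹.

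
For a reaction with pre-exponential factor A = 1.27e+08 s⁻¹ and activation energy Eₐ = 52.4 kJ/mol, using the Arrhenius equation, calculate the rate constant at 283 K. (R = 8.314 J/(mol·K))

2.70e-02 s⁻¹

Step 1: Use the Arrhenius equation: k = A × exp(-Eₐ/RT)
Step 2: Convert Eₐ to J/mol: 52.4 kJ/mol = 52400 J/mol
Step 3: Calculate the exponent: -Eₐ/(RT) = -52400/(8.314 × 283) = -22.27075
Step 4: k = 1.27e+08 × exp(-22.27075)
Step 5: k = 1.27e+08 × 2.12783e-10 = 2.7023e-02 s⁻¹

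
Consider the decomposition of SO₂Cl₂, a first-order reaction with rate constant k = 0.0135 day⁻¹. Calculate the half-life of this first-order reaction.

51.34 day

Step 1: For a first-order reaction, t₁/₂ = ln(2)/k
Step 2: t₁/₂ = ln(2)/0.0135
Step 3: t₁/₂ = 0.6931/0.0135 = 51.34 day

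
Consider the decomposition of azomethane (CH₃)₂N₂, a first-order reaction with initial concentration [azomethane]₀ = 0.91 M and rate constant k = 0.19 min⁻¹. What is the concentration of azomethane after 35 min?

0.001178 M

Step 1: For a first-order reaction: [azomethane] = [azomethane]₀ × e^(-kt)
Step 2: [azomethane] = 0.91 × e^(-0.19 × 35)
Step 3: [azomethane] = 0.91 × e^(-6.65)
Step 4: [azomethane] = 0.91 × 0.00129402 = 0.001178 M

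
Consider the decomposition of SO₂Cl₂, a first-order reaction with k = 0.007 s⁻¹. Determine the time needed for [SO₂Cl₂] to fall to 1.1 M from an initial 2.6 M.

122.9 s

Step 1: For first-order: t = ln([SO₂Cl₂]₀/[SO₂Cl₂])/k
Step 2: t = ln(2.6/1.1)/0.007
Step 3: t = ln(2.364)/0.007
Step 4: t = 0.8602/0.007 = 122.9 s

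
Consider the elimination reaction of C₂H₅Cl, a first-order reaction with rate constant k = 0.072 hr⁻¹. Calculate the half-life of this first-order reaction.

9.627 hr

Step 1: For a first-order reaction, t₁/₂ = ln(2)/k
Step 2: t₁/₂ = ln(2)/0.072
Step 3: t₁/₂ = 0.6931/0.072 = 9.627 hr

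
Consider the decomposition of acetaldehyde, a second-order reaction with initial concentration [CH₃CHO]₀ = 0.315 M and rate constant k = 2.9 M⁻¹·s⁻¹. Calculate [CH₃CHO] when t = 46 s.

0.007322 M

Step 1: For a second-order reaction: 1/[CH₃CHO] = 1/[CH₃CHO]₀ + kt
Step 2: 1/[CH₃CHO] = 1/0.315 + 2.9 × 46
Step 3: 1/[CH₃CHO] = 3.175 + 133.4 = 136.6
Step 4: [CH₃CHO] = 1/136.6 = 0.007322 M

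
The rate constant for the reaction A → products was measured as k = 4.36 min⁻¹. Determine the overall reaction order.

first order (1)

Step 1: The units of k for an nth-order reaction are (concentration)^(1-n)·(time)⁻¹.
Step 2: Here k has units min⁻¹, so the concentration exponent is 0.
Step 3: 1 - n = 0 ⇒ n = 1. The reaction is first order.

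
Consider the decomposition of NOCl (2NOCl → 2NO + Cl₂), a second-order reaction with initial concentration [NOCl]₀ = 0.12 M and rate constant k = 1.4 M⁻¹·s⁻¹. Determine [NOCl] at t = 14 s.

0.0358 M

Step 1: For a second-order reaction: 1/[NOCl] = 1/[NOCl]₀ + kt
Step 2: 1/[NOCl] = 1/0.12 + 1.4 × 14
Step 3: 1/[NOCl] = 8.333 + 19.6 = 27.93
Step 4: [NOCl] = 1/27.93 = 0.0358 M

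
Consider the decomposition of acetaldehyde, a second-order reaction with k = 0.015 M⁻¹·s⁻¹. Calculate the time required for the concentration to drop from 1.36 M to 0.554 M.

71.32 s

Step 1: For second-order: t = (1/[CH₃CHO] - 1/[CH₃CHO]₀)/k
Step 2: t = (1/0.554 - 1/1.36)/0.015
Step 3: t = (1.805 - 0.7353)/0.015
Step 4: t = 1.07/0.015 = 71.32 s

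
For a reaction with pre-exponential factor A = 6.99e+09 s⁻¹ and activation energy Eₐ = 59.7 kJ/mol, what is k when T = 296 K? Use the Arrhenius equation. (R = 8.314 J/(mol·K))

2.04e-01 s⁻¹

Step 1: Use the Arrhenius equation: k = A × exp(-Eₐ/RT)
Step 2: Convert Eₐ to J/mol: 59.7 kJ/mol = 59700 J/mol
Step 3: Calculate the exponent: -Eₐ/(RT) = -59700/(8.314 × 296) = -24.25898
Step 4: k = 6.99e+09 × exp(-24.25898)
Step 5: k = 6.99e+09 × 2.91379e-11 = 2.0367e-01 s⁻¹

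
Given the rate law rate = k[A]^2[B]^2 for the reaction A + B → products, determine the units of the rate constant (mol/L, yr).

(mol/L)⁻³·yr⁻¹

Step 1: Overall order = 2 + 2 = 4.
Step 2: rate has units mol/L·yr⁻¹; [A]^2[B]^2 has units (mol/L)^4.
Step 3: k = rate/([A]^2[B]^2), so units of k = (mol/L)^(1-4)·yr⁻¹ = (mol/L)⁻³·yr⁻¹.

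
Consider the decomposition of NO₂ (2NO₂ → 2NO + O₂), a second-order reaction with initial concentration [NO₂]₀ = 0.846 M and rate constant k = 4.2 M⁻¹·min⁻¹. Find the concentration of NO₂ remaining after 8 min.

0.02875 M

Step 1: For a second-order reaction: 1/[NO₂] = 1/[NO₂]₀ + kt
Step 2: 1/[NO₂] = 1/0.846 + 4.2 × 8
Step 3: 1/[NO₂] = 1.182 + 33.6 = 34.78
Step 4: [NO₂] = 1/34.78 = 0.02875 M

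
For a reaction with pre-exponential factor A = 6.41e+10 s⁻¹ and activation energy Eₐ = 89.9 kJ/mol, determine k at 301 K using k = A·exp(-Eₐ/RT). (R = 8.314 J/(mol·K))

1.60e-05 s⁻¹

Step 1: Use the Arrhenius equation: k = A × exp(-Eₐ/RT)
Step 2: Convert Eₐ to J/mol: 89.9 kJ/mol = 89900 J/mol
Step 3: Calculate the exponent: -Eₐ/(RT) = -89900/(8.314 × 301) = -35.92387
Step 4: k = 6.41e+10 × exp(-35.92387)
Step 5: k = 6.41e+10 × 2.50300e-16 = 1.6044e-05 s⁻¹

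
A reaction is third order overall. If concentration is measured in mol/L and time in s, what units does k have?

(mol/L)⁻²·s⁻¹

Step 1: For overall order n, rate = k × (concentration)^n.
Step 2: Rate has units mol/L·s⁻¹; concentration term has units (mol/L)^3.
Step 3: k = rate / (concentration)^n, so units of k = (mol/L)^(1-3)·s⁻¹ = (mol/L)⁻²·s⁻¹.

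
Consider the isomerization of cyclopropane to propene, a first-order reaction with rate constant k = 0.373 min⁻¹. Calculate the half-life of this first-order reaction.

1.858 min

Step 1: For a first-order reaction, t₁/₂ = ln(2)/k
Step 2: t₁/₂ = ln(2)/0.373
Step 3: t₁/₂ = 0.6931/0.373 = 1.858 min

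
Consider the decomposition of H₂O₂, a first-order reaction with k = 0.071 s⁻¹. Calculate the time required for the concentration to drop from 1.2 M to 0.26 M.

21.54 s

Step 1: For first-order: t = ln([H₂O₂]₀/[H₂O₂])/k
Step 2: t = ln(1.2/0.26)/0.071
Step 3: t = ln(4.615)/0.071
Step 4: t = 1.529/0.071 = 21.54 s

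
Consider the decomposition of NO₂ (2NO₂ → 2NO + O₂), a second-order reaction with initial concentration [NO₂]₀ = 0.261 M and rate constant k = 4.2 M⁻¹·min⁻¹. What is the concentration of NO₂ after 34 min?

0.00682 M

Step 1: For a second-order reaction: 1/[NO₂] = 1/[NO₂]₀ + kt
Step 2: 1/[NO₂] = 1/0.261 + 4.2 × 34
Step 3: 1/[NO₂] = 3.831 + 142.8 = 146.6
Step 4: [NO₂] = 1/146.6 = 0.00682 M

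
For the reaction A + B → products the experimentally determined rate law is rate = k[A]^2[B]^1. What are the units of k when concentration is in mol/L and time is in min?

(mol/L)⁻²·min⁻¹

Step 1: Overall order = 2 + 1 = 3.
Step 2: rate has units mol/L·min⁻¹; [A]^2[B]^1 has units (mol/L)^3.
Step 3: k = rate/([A]^2[B]^1), so units of k = (mol/L)^(1-3)·min⁻¹ = (mol/L)⁻²·min⁻¹.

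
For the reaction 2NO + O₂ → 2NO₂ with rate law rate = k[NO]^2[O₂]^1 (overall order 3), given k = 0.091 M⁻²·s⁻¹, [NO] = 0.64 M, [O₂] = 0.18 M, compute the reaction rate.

0.006709 M/s

Step 1: The rate law is rate = k[NO]^2[O₂]^1, overall order = 2+1 = 3
Step 2: Substitute values: rate = 0.091 × (0.64)^2 × (0.18)^1
Step 3: rate = 0.091 × 0.4096 × 0.18 = 0.00670925 M/s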